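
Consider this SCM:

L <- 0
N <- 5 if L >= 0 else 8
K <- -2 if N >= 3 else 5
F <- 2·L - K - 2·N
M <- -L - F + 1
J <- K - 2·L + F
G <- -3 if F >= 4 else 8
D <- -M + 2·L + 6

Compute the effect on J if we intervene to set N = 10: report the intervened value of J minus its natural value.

-10

Under do(N=10), the mechanism N <- 5 if L >= 0 else 8 is discarded; N is fixed at 10.
K = -2 if N >= 3 else 5  [with N=10]  = -2
F = 2·L - K - 2·N  [with L=0, K=-2, N=10]  = -18
J = K - 2·L + F  [with K=-2, L=0, F=-18]  = -20
Without intervention: N = 5 if L >= 0 else 8  [with L=0]  = 5; K = -2 if N >= 3 else 5  [with N=5]  = -2; F = 2·L - K - 2·N  [with L=0, K=-2, N=5]  = -8; J = K - 2·L + F  [with K=-2, L=0, F=-8]  = -10.
Change = -20 − (-10) = -10.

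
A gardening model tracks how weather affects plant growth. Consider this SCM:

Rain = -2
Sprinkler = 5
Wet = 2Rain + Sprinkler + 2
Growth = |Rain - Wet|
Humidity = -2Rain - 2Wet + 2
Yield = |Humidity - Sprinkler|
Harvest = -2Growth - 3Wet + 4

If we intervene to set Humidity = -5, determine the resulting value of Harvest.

-15

Under do(Humidity=-5), the mechanism Humidity = -2Rain - 2Wet + 2 is discarded; Humidity is fixed at -5.
Since Harvest is not a descendant of the intervened variable, it is unaffected.
Wet = 2Rain + Sprinkler + 2  [with Rain=-2, Sprinkler=5]  = 3
Growth = |Rain - Wet|  [with Rain=-2, Wet=3]  = 5
Harvest = -2Growth - 3Wet + 4  [with Growth=5, Wet=3]  = -15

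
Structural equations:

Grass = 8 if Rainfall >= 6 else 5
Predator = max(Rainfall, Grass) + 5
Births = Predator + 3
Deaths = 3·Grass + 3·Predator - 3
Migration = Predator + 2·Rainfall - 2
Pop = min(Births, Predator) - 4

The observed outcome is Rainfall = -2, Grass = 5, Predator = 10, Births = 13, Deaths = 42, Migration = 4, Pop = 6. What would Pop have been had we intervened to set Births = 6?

The intervention breaks the incoming arrows to Births: Births = Predator + 3 no longer applies, and Births = 6.
Grass = 8 if Rainfall >= 6 else 5  [with Rainfall=-2]  = 5
Predator = max(Rainfall, Grass) + 5  [with Rainfall=-2, Grass=5]  = 10
Pop = min(Births, Predator) - 4  [with Births=6, Predator=10]  = 2

2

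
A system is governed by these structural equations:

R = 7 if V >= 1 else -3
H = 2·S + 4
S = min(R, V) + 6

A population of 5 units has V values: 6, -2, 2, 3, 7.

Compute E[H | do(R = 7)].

22.4

Every unit gets R=7 under the intervention. H values become 28, 12, 20, 22, 30; E[H|do(R=7)] = 22.4.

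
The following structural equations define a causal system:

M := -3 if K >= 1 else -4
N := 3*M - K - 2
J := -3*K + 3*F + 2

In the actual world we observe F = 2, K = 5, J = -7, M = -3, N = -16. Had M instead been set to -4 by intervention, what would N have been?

Intervening sets M = -4 and removes its equation (M := -3 if K >= 1 else -4).
N = 3*M - K - 2  [with M=-4, K=5]  = -19

-19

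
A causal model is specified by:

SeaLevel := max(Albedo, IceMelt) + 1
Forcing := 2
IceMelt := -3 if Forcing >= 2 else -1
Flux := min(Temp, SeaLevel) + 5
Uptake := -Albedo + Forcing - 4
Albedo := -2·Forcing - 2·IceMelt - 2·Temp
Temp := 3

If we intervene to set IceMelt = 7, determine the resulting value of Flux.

The intervention breaks the incoming arrows to IceMelt: IceMelt := -3 if Forcing >= 2 else -1 no longer applies, and IceMelt = 7.
Albedo = -2·Forcing - 2·IceMelt - 2·Temp  [with Forcing=2, IceMelt=7, Temp=3]  = -24
SeaLevel = max(Albedo, IceMelt) + 1  [with Albedo=-24, IceMelt=7]  = 8
Flux = min(Temp, SeaLevel) + 5  [with Temp=3, SeaLevel=8]  = 8

8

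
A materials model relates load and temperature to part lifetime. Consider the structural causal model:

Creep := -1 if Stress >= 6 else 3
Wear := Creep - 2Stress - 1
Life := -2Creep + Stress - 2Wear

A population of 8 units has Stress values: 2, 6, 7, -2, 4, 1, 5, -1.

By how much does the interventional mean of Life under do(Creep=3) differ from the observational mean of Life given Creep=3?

6.25

The intervention sets Creep=3 in all 8 units regardless of Stress. Recomputing Life per unit gives 0, 20, 25, -20, 10, -5, 15, -15; average 3.75.
E[Life|Creep=3] averages over only the 6 units with Creep=3 (Stress = 2, -2, 4, 1, 5, -1): Life = 0, -20, 10, -5, 15, -15, mean -2.5.
Difference = 3.75 − (-2.5) = 6.25.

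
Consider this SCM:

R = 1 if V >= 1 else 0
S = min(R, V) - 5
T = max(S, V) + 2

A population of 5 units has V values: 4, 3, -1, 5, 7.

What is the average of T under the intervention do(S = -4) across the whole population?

5.6

Every unit gets S=-4 under the intervention. T values become 6, 5, 1, 7, 9; E[T|do(S=-4)] = 5.6.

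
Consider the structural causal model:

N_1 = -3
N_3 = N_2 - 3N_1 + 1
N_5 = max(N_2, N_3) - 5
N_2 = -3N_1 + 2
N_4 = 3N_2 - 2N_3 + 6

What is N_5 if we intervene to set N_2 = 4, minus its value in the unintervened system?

-7

do(N_2=4) replaces the equation N_2 = -3N_1 + 2 with the constant N_2 = 4.
N_3 = N_2 - 3N_1 + 1  [with N_2=4, N_1=-3]  = 14
N_5 = max(N_2, N_3) - 5  [with N_2=4, N_3=14]  = 9
Without intervention: N_2 = -3N_1 + 2  [with N_1=-3]  = 11; N_3 = N_2 - 3N_1 + 1  [with N_2=11, N_1=-3]  = 21; N_5 = max(N_2, N_3) - 5  [with N_2=11, N_3=21]  = 16.
Change = 9 − 16 = -7.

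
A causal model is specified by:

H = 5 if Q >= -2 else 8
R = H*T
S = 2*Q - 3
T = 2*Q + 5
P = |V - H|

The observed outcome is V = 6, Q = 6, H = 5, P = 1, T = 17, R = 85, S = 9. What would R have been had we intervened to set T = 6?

30

The intervention breaks the incoming arrows to T: T = 2*Q + 5 no longer applies, and T = 6.
H = 5 if Q >= -2 else 8  [with Q=6]  = 5
R = H*T  [with H=5, T=6]  = 30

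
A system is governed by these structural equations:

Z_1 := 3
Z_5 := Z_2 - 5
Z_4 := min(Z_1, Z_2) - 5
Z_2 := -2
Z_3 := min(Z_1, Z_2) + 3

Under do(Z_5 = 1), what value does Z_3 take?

do(Z_5=1) replaces the equation Z_5 := Z_2 - 5 with the constant Z_5 = 1.
Z_3 is not downstream of the intervention, so its value is determined by the original equations.
Z_3 = min(Z_1, Z_2) + 3  [with Z_1=3, Z_2=-2]  = 1

1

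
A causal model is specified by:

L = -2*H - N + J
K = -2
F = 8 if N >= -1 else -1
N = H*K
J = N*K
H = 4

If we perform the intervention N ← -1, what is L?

-5

do(N=-1) replaces the equation N = H*K with the constant N = -1.
J = N*K  [with N=-1, K=-2]  = 2
L = -2*H - N + J  [with H=4, N=-1, J=2]  = -5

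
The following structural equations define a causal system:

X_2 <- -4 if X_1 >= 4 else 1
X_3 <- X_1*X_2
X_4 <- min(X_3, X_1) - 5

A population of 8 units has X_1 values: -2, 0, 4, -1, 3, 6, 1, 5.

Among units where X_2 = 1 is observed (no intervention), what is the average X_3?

Conditioning on X_2=1 selects the 5 unit(s) with X_1 ∈ {-2, 0, -1, 3, 1}. Their X_3 values: -2, 0, -1, 3, 1. Mean = 0.2.

0.2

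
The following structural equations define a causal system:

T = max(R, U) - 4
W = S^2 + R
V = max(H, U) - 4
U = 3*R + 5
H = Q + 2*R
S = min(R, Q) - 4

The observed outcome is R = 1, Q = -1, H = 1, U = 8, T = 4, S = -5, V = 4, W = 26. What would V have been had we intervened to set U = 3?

-1

The intervention breaks the incoming arrows to U: U = 3*R + 5 no longer applies, and U = 3.
H = Q + 2*R  [with Q=-1, R=1]  = 1
V = max(H, U) - 4  [with H=1, U=3]  = -1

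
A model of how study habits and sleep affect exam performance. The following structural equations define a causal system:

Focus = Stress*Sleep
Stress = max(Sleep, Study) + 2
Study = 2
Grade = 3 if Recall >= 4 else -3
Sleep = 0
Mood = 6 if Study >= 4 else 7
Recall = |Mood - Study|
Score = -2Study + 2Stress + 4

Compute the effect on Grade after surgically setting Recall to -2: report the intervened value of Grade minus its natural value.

-6

do(Recall=-2) replaces the equation Recall = |Mood - Study| with the constant Recall = -2.
Grade = 3 if Recall >= 4 else -3  [with Recall=-2]  = -3
Without intervention: Mood = 6 if Study >= 4 else 7  [with Study=2]  = 7; Recall = |Mood - Study|  [with Mood=7, Study=2]  = 5; Grade = 3 if Recall >= 4 else -3  [with Recall=5]  = 3.
Change = -3 − 3 = -6.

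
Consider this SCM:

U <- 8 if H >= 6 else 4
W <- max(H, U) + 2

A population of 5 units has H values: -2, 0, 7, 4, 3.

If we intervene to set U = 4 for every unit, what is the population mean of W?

Every unit gets U=4 under the intervention. W values become 6, 6, 9, 6, 6; E[W|do(U=4)] = 6.6.

6.6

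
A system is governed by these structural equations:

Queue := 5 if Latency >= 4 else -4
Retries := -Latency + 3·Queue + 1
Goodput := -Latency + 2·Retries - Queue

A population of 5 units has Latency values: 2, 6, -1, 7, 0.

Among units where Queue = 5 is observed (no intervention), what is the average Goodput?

7.5

E[Goodput|Queue=5] averages over only the 2 units with Queue=5 (Latency = 6, 7): Goodput = 9, 6, mean 7.5.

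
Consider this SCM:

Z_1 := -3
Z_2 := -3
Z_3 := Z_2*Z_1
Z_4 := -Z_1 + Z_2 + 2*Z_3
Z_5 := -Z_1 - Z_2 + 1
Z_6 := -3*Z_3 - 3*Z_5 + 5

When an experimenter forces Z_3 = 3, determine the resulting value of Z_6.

-25

The intervention breaks the incoming arrows to Z_3: Z_3 := Z_2*Z_1 no longer applies, and Z_3 = 3.
Z_5 = -Z_1 - Z_2 + 1  [with Z_1=-3, Z_2=-3]  = 7
Z_6 = -3*Z_3 - 3*Z_5 + 5  [with Z_3=3, Z_5=7]  = -25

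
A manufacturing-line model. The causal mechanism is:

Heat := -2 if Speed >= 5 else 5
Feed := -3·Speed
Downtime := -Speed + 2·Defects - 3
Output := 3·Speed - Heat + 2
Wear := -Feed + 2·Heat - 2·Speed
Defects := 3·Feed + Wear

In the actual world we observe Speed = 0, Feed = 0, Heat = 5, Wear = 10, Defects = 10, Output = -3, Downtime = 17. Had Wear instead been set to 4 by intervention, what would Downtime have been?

The intervention breaks the incoming arrows to Wear: Wear := -Feed + 2·Heat - 2·Speed no longer applies, and Wear = 4.
Feed = -3·Speed  [with Speed=0]  = 0
Defects = 3·Feed + Wear  [with Feed=0, Wear=4]  = 4
Downtime = -Speed + 2·Defects - 3  [with Speed=0, Defects=4]  = 5

5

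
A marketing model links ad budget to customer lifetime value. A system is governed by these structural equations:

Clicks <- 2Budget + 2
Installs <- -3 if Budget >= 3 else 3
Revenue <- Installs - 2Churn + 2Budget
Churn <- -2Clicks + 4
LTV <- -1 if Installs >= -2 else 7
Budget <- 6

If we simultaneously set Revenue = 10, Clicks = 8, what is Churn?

Setting Revenue = 10, Clicks = 8 by intervention discards those variables' equations.
Churn = -2Clicks + 4  [with Clicks=8]  = -12

-12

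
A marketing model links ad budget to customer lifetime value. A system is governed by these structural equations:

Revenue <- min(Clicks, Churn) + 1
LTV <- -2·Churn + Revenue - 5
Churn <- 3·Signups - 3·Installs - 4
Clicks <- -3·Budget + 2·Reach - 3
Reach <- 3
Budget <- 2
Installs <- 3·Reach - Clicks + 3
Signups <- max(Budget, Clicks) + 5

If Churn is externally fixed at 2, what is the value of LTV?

-11

Intervening sets Churn = 2 and removes its equation (Churn <- 3·Signups - 3·Installs - 4).
Clicks = -3·Budget + 2·Reach - 3  [with Budget=2, Reach=3]  = -3
Revenue = min(Clicks, Churn) + 1  [with Clicks=-3, Churn=2]  = -2
LTV = -2·Churn + Revenue - 5  [with Churn=2, Revenue=-2]  = -11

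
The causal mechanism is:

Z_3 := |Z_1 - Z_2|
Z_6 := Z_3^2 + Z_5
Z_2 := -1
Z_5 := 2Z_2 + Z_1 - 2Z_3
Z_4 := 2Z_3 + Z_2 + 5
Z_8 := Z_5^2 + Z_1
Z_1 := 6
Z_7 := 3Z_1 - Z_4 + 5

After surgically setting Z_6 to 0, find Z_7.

Intervening sets Z_6 = 0 and removes its equation (Z_6 := Z_3^2 + Z_5).
No directed path runs from Z_6 to Z_7, so Z_7 keeps its natural value.
Z_3 = |Z_1 - Z_2|  [with Z_1=6, Z_2=-1]  = 7
Z_4 = 2Z_3 + Z_2 + 5  [with Z_3=7, Z_2=-1]  = 18
Z_7 = 3Z_1 - Z_4 + 5  [with Z_1=6, Z_4=18]  = 5

5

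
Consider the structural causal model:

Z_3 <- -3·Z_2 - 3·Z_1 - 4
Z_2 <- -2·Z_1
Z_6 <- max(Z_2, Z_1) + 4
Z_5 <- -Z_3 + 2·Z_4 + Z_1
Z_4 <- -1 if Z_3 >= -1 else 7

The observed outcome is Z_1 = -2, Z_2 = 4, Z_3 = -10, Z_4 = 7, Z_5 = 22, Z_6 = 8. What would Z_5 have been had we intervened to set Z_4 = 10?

28

Intervening sets Z_4 = 10 and removes its equation (Z_4 <- -1 if Z_3 >= -1 else 7).
Z_2 = -2·Z_1  [with Z_1=-2]  = 4
Z_3 = -3·Z_2 - 3·Z_1 - 4  [with Z_2=4, Z_1=-2]  = -10
Z_5 = -Z_3 + 2·Z_4 + Z_1  [with Z_3=-10, Z_4=10, Z_1=-2]  = 28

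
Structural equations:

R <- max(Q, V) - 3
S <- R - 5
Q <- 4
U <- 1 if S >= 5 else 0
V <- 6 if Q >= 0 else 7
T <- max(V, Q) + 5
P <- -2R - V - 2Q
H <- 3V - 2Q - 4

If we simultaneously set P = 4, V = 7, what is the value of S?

The joint intervention fixes P = 4, V = 7, removing each variable's own equation.
R = max(Q, V) - 3  [with Q=4, V=7]  = 4
S = R - 5  [with R=4]  = -1

-1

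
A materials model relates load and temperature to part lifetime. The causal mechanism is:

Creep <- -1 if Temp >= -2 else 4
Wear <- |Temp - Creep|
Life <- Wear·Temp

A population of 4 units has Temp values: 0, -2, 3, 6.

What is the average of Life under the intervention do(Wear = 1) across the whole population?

1.75

do(Wear=1) breaks Wear's dependence on Temp. With Wear=1 fixed, Life across the units is 0, -2, 3, 6, mean 1.75.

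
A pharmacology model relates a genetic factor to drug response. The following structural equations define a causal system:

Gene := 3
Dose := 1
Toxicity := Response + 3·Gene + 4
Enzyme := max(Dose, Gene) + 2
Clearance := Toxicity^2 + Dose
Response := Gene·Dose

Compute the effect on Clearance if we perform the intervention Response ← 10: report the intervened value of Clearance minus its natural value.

273

Under do(Response=10), the mechanism Response := Gene·Dose is discarded; Response is fixed at 10.
Toxicity = Response + 3·Gene + 4  [with Response=10, Gene=3]  = 23
Clearance = Toxicity^2 + Dose  [with Toxicity=23, Dose=1]  = 530
Without intervention: Response = Gene·Dose  [with Gene=3, Dose=1]  = 3; Toxicity = Response + 3·Gene + 4  [with Response=3, Gene=3]  = 16; Clearance = Toxicity^2 + Dose  [with Toxicity=16, Dose=1]  = 257.
Change = 530 − 257 = 273.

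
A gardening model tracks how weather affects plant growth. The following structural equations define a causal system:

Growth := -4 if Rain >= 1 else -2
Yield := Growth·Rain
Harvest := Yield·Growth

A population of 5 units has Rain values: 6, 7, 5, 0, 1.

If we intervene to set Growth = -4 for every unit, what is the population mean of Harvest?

Every unit gets Growth=-4 under the intervention. Harvest values become 96, 112, 80, 0, 16; E[Harvest|do(Growth=-4)] = 60.8.

60.8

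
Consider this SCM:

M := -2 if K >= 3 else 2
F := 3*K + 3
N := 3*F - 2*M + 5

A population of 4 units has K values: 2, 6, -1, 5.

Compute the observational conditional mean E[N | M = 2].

Conditioning on M=2 selects the 2 unit(s) with K ∈ {2, -1}. Their N values: 28, 1. Mean = 14.5.

14.5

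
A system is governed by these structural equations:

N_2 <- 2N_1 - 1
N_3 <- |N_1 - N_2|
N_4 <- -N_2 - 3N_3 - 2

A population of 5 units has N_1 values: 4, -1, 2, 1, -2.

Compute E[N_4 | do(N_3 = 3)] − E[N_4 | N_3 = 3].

Under do(N_3=3), N_3's equation is replaced by N_3=3 for every unit. Per-unit N_4: -18, -8, -14, -12, -6. Mean = -11.6.
Conditioning on N_3=3 selects the 2 unit(s) with N_1 ∈ {4, -2}. Their N_4 values: -18, -6. Mean = -12.
Difference = -11.6 − (-12) = 0.4.

0.4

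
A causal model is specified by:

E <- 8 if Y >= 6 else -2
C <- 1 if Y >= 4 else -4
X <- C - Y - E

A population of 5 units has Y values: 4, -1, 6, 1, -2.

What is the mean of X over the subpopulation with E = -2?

-1.25

Observing E=-2 restricts to units where E's equation naturally yields -2: Y ∈ {4, -1, 1, -2}. In that subpopulation X = -1, -1, -3, 0, mean -1.25.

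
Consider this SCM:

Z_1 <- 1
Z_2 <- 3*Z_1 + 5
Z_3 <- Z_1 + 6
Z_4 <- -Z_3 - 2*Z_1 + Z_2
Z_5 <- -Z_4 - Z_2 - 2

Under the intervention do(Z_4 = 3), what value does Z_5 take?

-13

Intervening sets Z_4 = 3 and removes its equation (Z_4 <- -Z_3 - 2*Z_1 + Z_2).
Z_2 = 3*Z_1 + 5  [with Z_1=1]  = 8
Z_5 = -Z_4 - Z_2 - 2  [with Z_4=3, Z_2=8]  = -13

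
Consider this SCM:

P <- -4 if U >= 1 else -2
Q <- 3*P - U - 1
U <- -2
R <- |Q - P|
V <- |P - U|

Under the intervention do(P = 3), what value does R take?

7

do(P=3) replaces the equation P <- -4 if U >= 1 else -2 with the constant P = 3.
Q = 3*P - U - 1  [with P=3, U=-2]  = 10
R = |Q - P|  [with Q=10, P=3]  = 7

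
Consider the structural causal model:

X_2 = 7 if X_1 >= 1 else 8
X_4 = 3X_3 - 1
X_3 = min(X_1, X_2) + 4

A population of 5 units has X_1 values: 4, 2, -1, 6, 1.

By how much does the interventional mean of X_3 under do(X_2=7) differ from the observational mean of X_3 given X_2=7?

do(X_2=7) breaks X_2's dependence on X_1. With X_2=7 fixed, X_3 across the units is 8, 6, 3, 10, 5, mean 6.4.
Observing X_2=7 restricts to units where X_2's equation naturally yields 7: X_1 ∈ {4, 2, 6, 1}. In that subpopulation X_3 = 8, 6, 10, 5, mean 7.25.
Difference = 6.4 − 7.25 = -0.85.

-0.85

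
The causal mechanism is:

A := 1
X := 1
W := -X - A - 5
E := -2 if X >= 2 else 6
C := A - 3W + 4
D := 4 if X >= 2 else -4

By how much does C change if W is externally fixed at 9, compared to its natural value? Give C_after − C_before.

-48

do(W=9) replaces the equation W := -X - A - 5 with the constant W = 9.
C = A - 3W + 4  [with A=1, W=9]  = -22
Without intervention: W = -X - A - 5  [with X=1, A=1]  = -7; C = A - 3W + 4  [with A=1, W=-7]  = 26.
Change = -22 − 26 = -48.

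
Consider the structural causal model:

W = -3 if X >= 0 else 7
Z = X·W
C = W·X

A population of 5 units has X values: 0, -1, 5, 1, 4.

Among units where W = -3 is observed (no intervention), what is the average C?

-7.5

E[C|W=-3] averages over only the 4 units with W=-3 (X = 0, 5, 1, 4): C = 0, -15, -3, -12, mean -7.5.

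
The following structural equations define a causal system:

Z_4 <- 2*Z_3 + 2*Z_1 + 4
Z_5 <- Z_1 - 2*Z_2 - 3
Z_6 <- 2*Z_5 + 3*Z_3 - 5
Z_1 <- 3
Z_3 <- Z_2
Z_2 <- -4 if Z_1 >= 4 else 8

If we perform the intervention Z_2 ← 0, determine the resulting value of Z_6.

Under do(Z_2=0), the mechanism Z_2 <- -4 if Z_1 >= 4 else 8 is discarded; Z_2 is fixed at 0.
Z_3 = Z_2  [with Z_2=0]  = 0
Z_5 = Z_1 - 2*Z_2 - 3  [with Z_1=3, Z_2=0]  = 0
Z_6 = 2*Z_5 + 3*Z_3 - 5  [with Z_5=0, Z_3=0]  = -5

-5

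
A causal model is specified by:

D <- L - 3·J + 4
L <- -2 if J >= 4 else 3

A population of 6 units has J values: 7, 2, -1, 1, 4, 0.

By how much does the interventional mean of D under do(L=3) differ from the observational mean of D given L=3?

-5

The intervention sets L=3 in all 6 units regardless of J. Recomputing D per unit gives -14, 1, 10, 4, -5, 7; average 0.5.
E[D|L=3] averages over only the 4 units with L=3 (J = 2, -1, 1, 0): D = 1, 10, 4, 7, mean 5.5.
Difference = 0.5 − 5.5 = -5.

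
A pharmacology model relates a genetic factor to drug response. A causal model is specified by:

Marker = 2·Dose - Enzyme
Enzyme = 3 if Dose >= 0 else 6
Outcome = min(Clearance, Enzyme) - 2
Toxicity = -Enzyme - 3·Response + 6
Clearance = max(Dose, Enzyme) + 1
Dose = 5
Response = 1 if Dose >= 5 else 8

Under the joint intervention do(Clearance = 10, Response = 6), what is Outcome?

Under do(Clearance = 10, Response = 6), each intervened variable's structural equation is replaced by its fixed value.
Enzyme = 3 if Dose >= 0 else 6  [with Dose=5]  = 3
Outcome = min(Clearance, Enzyme) - 2  [with Clearance=10, Enzyme=3]  = 1

1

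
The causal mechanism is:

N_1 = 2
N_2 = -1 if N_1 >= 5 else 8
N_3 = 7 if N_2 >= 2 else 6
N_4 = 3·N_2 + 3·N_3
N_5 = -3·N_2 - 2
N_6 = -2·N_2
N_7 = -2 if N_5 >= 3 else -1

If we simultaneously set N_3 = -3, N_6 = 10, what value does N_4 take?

Setting N_3 = -3, N_6 = 10 by intervention discards those variables' equations.
N_2 = -1 if N_1 >= 5 else 8  [with N_1=2]  = 8
N_4 = 3·N_2 + 3·N_3  [with N_2=8, N_3=-3]  = 15

15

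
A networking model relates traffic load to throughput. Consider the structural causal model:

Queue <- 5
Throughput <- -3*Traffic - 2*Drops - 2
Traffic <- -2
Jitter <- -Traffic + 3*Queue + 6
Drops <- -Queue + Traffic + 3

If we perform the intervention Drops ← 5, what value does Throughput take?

-6

do(Drops=5) replaces the equation Drops <- -Queue + Traffic + 3 with the constant Drops = 5.
Throughput = -3*Traffic - 2*Drops - 2  [with Traffic=-2, Drops=5]  = -6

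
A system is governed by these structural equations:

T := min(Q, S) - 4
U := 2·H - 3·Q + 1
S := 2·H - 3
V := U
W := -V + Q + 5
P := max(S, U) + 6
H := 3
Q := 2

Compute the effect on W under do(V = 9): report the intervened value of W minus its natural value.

-8

Intervening sets V = 9 and removes its equation (V := U).
W = -V + Q + 5  [with V=9, Q=2]  = -2
Without intervention: U = 2·H - 3·Q + 1  [with H=3, Q=2]  = 1; V = U  [with U=1]  = 1; W = -V + Q + 5  [with V=1, Q=2]  = 6.
Change = -2 − 6 = -8.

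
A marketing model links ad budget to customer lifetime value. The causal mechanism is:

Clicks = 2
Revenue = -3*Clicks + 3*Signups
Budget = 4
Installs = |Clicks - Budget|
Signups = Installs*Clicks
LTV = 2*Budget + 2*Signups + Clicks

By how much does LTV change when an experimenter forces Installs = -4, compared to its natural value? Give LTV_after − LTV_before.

-24

The intervention breaks the incoming arrows to Installs: Installs = |Clicks - Budget| no longer applies, and Installs = -4.
Signups = Installs*Clicks  [with Installs=-4, Clicks=2]  = -8
LTV = 2*Budget + 2*Signups + Clicks  [with Budget=4, Signups=-8, Clicks=2]  = -6
Without intervention: Installs = |Clicks - Budget|  [with Clicks=2, Budget=4]  = 2; Signups = Installs*Clicks  [with Installs=2, Clicks=2]  = 4; LTV = 2*Budget + 2*Signups + Clicks  [with Budget=4, Signups=4, Clicks=2]  = 18.
Change = -6 − 18 = -24.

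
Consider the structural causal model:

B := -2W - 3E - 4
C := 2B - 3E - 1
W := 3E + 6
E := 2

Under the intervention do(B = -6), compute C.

The intervention breaks the incoming arrows to B: B := -2W - 3E - 4 no longer applies, and B = -6.
C = 2B - 3E - 1  [with B=-6, E=2]  = -19

-19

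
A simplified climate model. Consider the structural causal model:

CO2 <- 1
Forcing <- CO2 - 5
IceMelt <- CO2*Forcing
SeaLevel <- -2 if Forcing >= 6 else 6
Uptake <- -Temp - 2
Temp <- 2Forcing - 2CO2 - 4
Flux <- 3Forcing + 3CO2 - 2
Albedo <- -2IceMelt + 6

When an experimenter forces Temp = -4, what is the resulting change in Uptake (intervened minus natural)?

-10

The intervention breaks the incoming arrows to Temp: Temp <- 2Forcing - 2CO2 - 4 no longer applies, and Temp = -4.
Uptake = -Temp - 2  [with Temp=-4]  = 2
Without intervention: Forcing = CO2 - 5  [with CO2=1]  = -4; Temp = 2Forcing - 2CO2 - 4  [with Forcing=-4, CO2=1]  = -14; Uptake = -Temp - 2  [with Temp=-14]  = 12.
Change = 2 − 12 = -10.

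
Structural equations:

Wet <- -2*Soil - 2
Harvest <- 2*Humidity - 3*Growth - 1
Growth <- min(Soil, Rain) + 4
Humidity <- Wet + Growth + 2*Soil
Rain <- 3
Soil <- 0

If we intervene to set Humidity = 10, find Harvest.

7

The intervention breaks the incoming arrows to Humidity: Humidity <- Wet + Growth + 2*Soil no longer applies, and Humidity = 10.
Growth = min(Soil, Rain) + 4  [with Soil=0, Rain=3]  = 4
Harvest = 2*Humidity - 3*Growth - 1  [with Humidity=10, Growth=4]  = 7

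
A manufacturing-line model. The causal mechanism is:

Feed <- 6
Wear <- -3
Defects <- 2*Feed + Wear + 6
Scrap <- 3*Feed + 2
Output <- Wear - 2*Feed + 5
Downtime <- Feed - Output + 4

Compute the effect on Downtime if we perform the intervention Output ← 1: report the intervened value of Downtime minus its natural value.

-11

The intervention breaks the incoming arrows to Output: Output <- Wear - 2*Feed + 5 no longer applies, and Output = 1.
Downtime = Feed - Output + 4  [with Feed=6, Output=1]  = 9
Without intervention: Output = Wear - 2*Feed + 5  [with Wear=-3, Feed=6]  = -10; Downtime = Feed - Output + 4  [with Feed=6, Output=-10]  = 20.
Change = 9 − 20 = -11.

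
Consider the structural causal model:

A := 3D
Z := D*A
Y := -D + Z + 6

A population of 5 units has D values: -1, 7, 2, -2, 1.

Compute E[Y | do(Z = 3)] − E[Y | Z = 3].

-1.4

do(Z=3) breaks Z's dependence on D. With Z=3 fixed, Y across the units is 10, 2, 7, 11, 8, mean 7.6.
Conditioning on Z=3 selects the 2 unit(s) with D ∈ {-1, 1}. Their Y values: 10, 8. Mean = 9.
Difference = 7.6 − 9 = -1.4.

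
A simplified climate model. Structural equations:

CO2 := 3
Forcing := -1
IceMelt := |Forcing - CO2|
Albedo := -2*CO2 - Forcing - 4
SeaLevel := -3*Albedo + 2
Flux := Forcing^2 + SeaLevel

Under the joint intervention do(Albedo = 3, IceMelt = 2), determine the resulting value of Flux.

-6

The joint intervention fixes Albedo = 3, IceMelt = 2, removing each variable's own equation.
SeaLevel = -3*Albedo + 2  [with Albedo=3]  = -7
Flux = Forcing^2 + SeaLevel  [with Forcing=-1, SeaLevel=-7]  = -6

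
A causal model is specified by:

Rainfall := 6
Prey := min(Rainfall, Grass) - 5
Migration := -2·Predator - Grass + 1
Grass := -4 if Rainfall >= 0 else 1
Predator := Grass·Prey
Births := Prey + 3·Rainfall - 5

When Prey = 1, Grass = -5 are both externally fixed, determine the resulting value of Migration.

16

Setting Prey = 1, Grass = -5 by intervention discards those variables' equations.
Predator = Grass·Prey  [with Grass=-5, Prey=1]  = -5
Migration = -2·Predator - Grass + 1  [with Predator=-5, Grass=-5]  = 16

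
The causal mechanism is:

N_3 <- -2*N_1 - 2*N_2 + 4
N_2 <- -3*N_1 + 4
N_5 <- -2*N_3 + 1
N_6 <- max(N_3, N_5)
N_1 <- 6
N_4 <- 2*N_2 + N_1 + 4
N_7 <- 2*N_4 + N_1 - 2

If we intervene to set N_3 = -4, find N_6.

The intervention breaks the incoming arrows to N_3: N_3 <- -2*N_1 - 2*N_2 + 4 no longer applies, and N_3 = -4.
N_5 = -2*N_3 + 1  [with N_3=-4]  = 9
N_6 = max(N_3, N_5)  [with N_3=-4, N_5=9]  = 9

9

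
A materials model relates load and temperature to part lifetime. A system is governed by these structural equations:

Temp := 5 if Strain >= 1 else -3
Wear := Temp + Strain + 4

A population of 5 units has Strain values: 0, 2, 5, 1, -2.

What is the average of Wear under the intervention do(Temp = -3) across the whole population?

The intervention sets Temp=-3 in all 5 units regardless of Strain. Recomputing Wear per unit gives 1, 3, 6, 2, -1; average 2.2.

2.2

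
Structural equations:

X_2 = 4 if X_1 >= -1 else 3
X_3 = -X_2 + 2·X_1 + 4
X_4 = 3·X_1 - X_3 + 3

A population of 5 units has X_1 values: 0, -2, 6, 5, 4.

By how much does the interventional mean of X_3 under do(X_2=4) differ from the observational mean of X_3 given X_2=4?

-2.3

Under do(X_2=4), X_2's equation is replaced by X_2=4 for every unit. Per-unit X_3: 0, -4, 12, 10, 8. Mean = 5.2.
Conditioning on X_2=4 selects the 4 unit(s) with X_1 ∈ {0, 6, 5, 4}. Their X_3 values: 0, 12, 10, 8. Mean = 7.5.
Difference = 5.2 − 7.5 = -2.3.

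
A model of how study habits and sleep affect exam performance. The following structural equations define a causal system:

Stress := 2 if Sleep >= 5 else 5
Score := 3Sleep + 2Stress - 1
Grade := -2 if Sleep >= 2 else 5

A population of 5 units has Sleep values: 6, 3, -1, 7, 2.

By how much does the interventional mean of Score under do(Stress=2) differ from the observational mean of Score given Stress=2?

The intervention sets Stress=2 in all 5 units regardless of Sleep. Recomputing Score per unit gives 21, 12, 0, 24, 9; average 13.2.
Observing Stress=2 restricts to units where Stress's equation naturally yields 2: Sleep ∈ {6, 7}. In that subpopulation Score = 21, 24, mean 22.5.
Difference = 13.2 − 22.5 = -9.3.

-9.3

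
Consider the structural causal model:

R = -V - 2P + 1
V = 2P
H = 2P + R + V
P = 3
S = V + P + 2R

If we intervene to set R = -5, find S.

do(R=-5) replaces the equation R = -V - 2P + 1 with the constant R = -5.
V = 2P  [with P=3]  = 6
S = V + P + 2R  [with V=6, P=3, R=-5]  = -1

-1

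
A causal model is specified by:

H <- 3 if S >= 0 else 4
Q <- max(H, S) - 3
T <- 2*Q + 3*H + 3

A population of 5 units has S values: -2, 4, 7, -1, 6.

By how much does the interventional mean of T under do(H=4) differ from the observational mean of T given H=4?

2

do(H=4) breaks H's dependence on S. With H=4 fixed, T across the units is 17, 17, 23, 17, 21, mean 19.
E[T|H=4] averages over only the 2 units with H=4 (S = -2, -1): T = 17, 17, mean 17.
Difference = 19 − 17 = 2.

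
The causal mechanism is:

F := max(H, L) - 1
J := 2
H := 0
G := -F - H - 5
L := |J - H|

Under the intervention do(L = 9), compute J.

2

Under do(L=9), the mechanism L := |J - H| is discarded; L is fixed at 9.
Since J is not a descendant of the intervened variable, it is unaffected.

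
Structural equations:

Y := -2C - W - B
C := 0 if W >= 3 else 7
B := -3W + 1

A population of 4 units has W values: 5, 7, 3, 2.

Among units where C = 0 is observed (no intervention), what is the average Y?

E[Y|C=0] averages over only the 3 units with C=0 (W = 5, 7, 3): Y = 9, 13, 5, mean 9.

9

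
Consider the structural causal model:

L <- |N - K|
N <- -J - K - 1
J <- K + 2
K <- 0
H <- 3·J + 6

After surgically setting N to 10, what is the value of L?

The intervention breaks the incoming arrows to N: N <- -J - K - 1 no longer applies, and N = 10.
L = |N - K|  [with N=10, K=0]  = 10

10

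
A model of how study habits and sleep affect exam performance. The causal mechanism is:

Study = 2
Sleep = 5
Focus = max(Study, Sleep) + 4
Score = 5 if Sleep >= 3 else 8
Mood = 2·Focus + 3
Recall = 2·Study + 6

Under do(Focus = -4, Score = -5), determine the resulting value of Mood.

-5

Setting Focus = -4, Score = -5 by intervention discards those variables' equations.
Mood = 2·Focus + 3  [with Focus=-4]  = -5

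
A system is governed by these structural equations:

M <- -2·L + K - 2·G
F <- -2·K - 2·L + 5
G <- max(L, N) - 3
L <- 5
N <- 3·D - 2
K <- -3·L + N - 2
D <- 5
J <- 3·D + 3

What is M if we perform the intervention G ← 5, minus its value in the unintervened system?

Intervening sets G = 5 and removes its equation (G <- max(L, N) - 3).
N = 3·D - 2  [with D=5]  = 13
K = -3·L + N - 2  [with L=5, N=13]  = -4
M = -2·L + K - 2·G  [with L=5, K=-4, G=5]  = -24
Without intervention: N = 3·D - 2  [with D=5]  = 13; K = -3·L + N - 2  [with L=5, N=13]  = -4; G = max(L, N) - 3  [with L=5, N=13]  = 10; M = -2·L + K - 2·G  [with L=5, K=-4, G=10]  = -34.
Change = -24 − (-34) = 10.

10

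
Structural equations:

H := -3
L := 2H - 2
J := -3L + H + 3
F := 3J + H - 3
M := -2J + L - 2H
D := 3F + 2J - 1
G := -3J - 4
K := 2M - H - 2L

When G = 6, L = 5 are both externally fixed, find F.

Under do(G = 6, L = 5), each intervened variable's structural equation is replaced by its fixed value.
J = -3L + H + 3  [with L=5, H=-3]  = -15
F = 3J + H - 3  [with J=-15, H=-3]  = -51

-51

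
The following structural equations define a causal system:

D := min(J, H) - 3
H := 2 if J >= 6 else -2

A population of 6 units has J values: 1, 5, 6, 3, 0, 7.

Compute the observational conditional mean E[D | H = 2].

Observing H=2 restricts to units where H's equation naturally yields 2: J ∈ {6, 7}. In that subpopulation D = -1, -1, mean -1.

-1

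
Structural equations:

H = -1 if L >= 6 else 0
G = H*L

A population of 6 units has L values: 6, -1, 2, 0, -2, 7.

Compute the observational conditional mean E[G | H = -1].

-6.5

Observing H=-1 restricts to units where H's equation naturally yields -1: L ∈ {6, 7}. In that subpopulation G = -6, -7, mean -6.5.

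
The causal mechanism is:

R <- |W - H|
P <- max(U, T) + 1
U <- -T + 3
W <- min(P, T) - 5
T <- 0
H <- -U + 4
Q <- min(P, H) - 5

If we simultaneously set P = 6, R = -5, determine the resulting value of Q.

-4

Under do(P = 6, R = -5), each intervened variable's structural equation is replaced by its fixed value.
U = -T + 3  [with T=0]  = 3
H = -U + 4  [with U=3]  = 1
Q = min(P, H) - 5  [with P=6, H=1]  = -4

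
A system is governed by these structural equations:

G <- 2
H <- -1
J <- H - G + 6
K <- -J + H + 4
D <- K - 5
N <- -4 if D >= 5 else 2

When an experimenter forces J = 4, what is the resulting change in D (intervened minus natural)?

do(J=4) replaces the equation J <- H - G + 6 with the constant J = 4.
K = -J + H + 4  [with J=4, H=-1]  = -1
D = K - 5  [with K=-1]  = -6
Without intervention: J = H - G + 6  [with H=-1, G=2]  = 3; K = -J + H + 4  [with J=3, H=-1]  = 0; D = K - 5  [with K=0]  = -5.
Change = -6 − (-5) = -1.

-1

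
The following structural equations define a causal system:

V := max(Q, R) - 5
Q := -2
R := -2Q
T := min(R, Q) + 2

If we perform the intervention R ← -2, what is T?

Under do(R=-2), the mechanism R := -2Q is discarded; R is fixed at -2.
T = min(R, Q) + 2  [with R=-2, Q=-2]  = 0

0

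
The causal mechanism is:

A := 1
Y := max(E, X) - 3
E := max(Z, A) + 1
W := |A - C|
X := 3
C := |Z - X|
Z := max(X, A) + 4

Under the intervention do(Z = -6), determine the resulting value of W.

The intervention breaks the incoming arrows to Z: Z := max(X, A) + 4 no longer applies, and Z = -6.
C = |Z - X|  [with Z=-6, X=3]  = 9
W = |A - C|  [with A=1, C=9]  = 8

8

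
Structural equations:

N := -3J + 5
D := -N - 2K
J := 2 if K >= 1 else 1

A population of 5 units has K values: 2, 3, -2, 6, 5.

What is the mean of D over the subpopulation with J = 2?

-7

Conditioning on J=2 selects the 4 unit(s) with K ∈ {2, 3, 6, 5}. Their D values: -3, -5, -11, -9. Mean = -7.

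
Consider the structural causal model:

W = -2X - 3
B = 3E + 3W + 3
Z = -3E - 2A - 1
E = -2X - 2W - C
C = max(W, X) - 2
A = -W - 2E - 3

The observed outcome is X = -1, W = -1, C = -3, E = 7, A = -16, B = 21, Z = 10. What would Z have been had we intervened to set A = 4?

Under do(A=4), the mechanism A = -W - 2E - 3 is discarded; A is fixed at 4.
W = -2X - 3  [with X=-1]  = -1
C = max(W, X) - 2  [with W=-1, X=-1]  = -3
E = -2X - 2W - C  [with X=-1, W=-1, C=-3]  = 7
Z = -3E - 2A - 1  [with E=7, A=4]  = -30

-30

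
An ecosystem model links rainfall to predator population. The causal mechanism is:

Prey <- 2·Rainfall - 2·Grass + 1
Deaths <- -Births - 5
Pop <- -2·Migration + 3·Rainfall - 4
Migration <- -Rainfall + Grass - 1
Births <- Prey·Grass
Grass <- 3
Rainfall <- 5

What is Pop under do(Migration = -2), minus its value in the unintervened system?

-2

Intervening sets Migration = -2 and removes its equation (Migration <- -Rainfall + Grass - 1).
Pop = -2·Migration + 3·Rainfall - 4  [with Migration=-2, Rainfall=5]  = 15
Without intervention: Migration = -Rainfall + Grass - 1  [with Rainfall=5, Grass=3]  = -3; Pop = -2·Migration + 3·Rainfall - 4  [with Migration=-3, Rainfall=5]  = 17.
Change = 15 − 17 = -2.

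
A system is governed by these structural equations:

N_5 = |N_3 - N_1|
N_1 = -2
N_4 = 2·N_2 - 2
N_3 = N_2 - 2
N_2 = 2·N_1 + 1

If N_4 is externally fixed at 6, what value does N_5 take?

Intervening sets N_4 = 6 and removes its equation (N_4 = 2·N_2 - 2).
No directed path runs from N_4 to N_5, so N_5 keeps its natural value.
N_2 = 2·N_1 + 1  [with N_1=-2]  = -3
N_3 = N_2 - 2  [with N_2=-3]  = -5
N_5 = |N_3 - N_1|  [with N_3=-5, N_1=-2]  = 3

3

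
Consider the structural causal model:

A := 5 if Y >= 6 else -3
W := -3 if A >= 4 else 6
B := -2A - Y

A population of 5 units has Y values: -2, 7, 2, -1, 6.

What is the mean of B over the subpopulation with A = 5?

-16.5

Observing A=5 restricts to units where A's equation naturally yields 5: Y ∈ {7, 6}. In that subpopulation B = -17, -16, mean -16.5.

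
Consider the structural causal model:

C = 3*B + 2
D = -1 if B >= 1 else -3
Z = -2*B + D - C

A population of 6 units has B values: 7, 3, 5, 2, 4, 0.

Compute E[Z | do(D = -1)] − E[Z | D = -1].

3.5

Under do(D=-1), D's equation is replaced by D=-1 for every unit. Per-unit Z: -38, -18, -28, -13, -23, -3. Mean = -20.5.
Observing D=-1 restricts to units where D's equation naturally yields -1: B ∈ {7, 3, 5, 2, 4}. In that subpopulation Z = -38, -18, -28, -13, -23, mean -24.
Difference = -20.5 − (-24) = 3.5.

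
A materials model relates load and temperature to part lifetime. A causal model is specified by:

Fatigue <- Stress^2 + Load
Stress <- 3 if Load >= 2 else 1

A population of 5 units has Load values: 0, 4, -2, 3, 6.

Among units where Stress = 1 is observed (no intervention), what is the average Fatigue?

0

E[Fatigue|Stress=1] averages over only the 2 units with Stress=1 (Load = 0, -2): Fatigue = 1, -1, mean 0.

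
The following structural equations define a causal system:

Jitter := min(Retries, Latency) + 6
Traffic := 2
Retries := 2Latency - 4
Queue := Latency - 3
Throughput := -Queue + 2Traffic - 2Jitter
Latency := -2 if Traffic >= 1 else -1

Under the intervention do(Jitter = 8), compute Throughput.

-7

The intervention breaks the incoming arrows to Jitter: Jitter := min(Retries, Latency) + 6 no longer applies, and Jitter = 8.
Latency = -2 if Traffic >= 1 else -1  [with Traffic=2]  = -2
Queue = Latency - 3  [with Latency=-2]  = -5
Throughput = -Queue + 2Traffic - 2Jitter  [with Queue=-5, Traffic=2, Jitter=8]  = -7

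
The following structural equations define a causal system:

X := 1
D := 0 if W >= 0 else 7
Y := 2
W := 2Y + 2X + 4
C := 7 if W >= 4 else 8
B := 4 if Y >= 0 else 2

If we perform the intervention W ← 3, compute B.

4

The intervention breaks the incoming arrows to W: W := 2Y + 2X + 4 no longer applies, and W = 3.
No directed path runs from W to B, so B keeps its natural value.
B = 4 if Y >= 0 else 2  [with Y=2]  = 4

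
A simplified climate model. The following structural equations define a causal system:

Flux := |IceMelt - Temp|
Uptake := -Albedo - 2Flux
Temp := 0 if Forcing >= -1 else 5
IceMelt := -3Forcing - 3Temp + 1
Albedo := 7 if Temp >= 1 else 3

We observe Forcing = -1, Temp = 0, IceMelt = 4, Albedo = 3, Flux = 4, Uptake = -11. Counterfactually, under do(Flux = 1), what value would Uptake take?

The intervention breaks the incoming arrows to Flux: Flux := |IceMelt - Temp| no longer applies, and Flux = 1.
Temp = 0 if Forcing >= -1 else 5  [with Forcing=-1]  = 0
Albedo = 7 if Temp >= 1 else 3  [with Temp=0]  = 3
Uptake = -Albedo - 2Flux  [with Albedo=3, Flux=1]  = -5

-5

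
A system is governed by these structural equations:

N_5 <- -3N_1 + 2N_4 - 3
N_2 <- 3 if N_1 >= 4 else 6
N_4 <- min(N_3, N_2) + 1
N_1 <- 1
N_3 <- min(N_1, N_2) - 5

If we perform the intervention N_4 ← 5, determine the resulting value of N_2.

The intervention breaks the incoming arrows to N_4: N_4 <- min(N_3, N_2) + 1 no longer applies, and N_4 = 5.
Since N_2 is not a descendant of the intervened variable, it is unaffected.
N_2 = 3 if N_1 >= 4 else 6  [with N_1=1]  = 6

6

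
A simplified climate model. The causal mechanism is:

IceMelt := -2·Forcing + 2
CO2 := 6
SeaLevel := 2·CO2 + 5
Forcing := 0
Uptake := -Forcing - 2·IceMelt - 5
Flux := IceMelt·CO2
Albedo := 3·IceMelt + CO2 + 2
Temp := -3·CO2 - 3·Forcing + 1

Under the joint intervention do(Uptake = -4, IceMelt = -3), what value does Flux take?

-18

Under do(Uptake = -4, IceMelt = -3), each intervened variable's structural equation is replaced by its fixed value.
Flux = IceMelt·CO2  [with IceMelt=-3, CO2=6]  = -18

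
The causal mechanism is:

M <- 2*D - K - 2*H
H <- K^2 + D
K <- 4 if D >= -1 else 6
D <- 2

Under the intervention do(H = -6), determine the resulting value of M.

12

The intervention breaks the incoming arrows to H: H <- K^2 + D no longer applies, and H = -6.
K = 4 if D >= -1 else 6  [with D=2]  = 4
M = 2*D - K - 2*H  [with D=2, K=4, H=-6]  = 12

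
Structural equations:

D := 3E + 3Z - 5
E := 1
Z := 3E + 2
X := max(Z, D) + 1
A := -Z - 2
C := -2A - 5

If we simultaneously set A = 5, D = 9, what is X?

10

The joint intervention fixes A = 5, D = 9, removing each variable's own equation.
Z = 3E + 2  [with E=1]  = 5
X = max(Z, D) + 1  [with Z=5, D=9]  = 10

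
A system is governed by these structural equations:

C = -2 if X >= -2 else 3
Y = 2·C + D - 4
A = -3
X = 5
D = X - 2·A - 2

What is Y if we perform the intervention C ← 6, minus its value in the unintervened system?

Intervening sets C = 6 and removes its equation (C = -2 if X >= -2 else 3).
D = X - 2·A - 2  [with X=5, A=-3]  = 9
Y = 2·C + D - 4  [with C=6, D=9]  = 17
Without intervention: D = X - 2·A - 2  [with X=5, A=-3]  = 9; C = -2 if X >= -2 else 3  [with X=5]  = -2; Y = 2·C + D - 4  [with C=-2, D=9]  = 1.
Change = 17 − 1 = 16.

16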